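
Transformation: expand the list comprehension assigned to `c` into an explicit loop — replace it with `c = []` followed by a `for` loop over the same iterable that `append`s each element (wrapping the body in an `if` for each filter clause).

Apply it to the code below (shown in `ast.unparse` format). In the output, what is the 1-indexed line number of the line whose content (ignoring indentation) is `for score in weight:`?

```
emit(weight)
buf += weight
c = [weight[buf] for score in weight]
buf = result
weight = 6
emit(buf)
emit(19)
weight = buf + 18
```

Transformed code:
emit(weight)
buf += weight
c = []
for score in weight:
    c.append(weight[buf])
buf = result
weight = 6
emit(buf)
emit(19)
weight = buf + 18

4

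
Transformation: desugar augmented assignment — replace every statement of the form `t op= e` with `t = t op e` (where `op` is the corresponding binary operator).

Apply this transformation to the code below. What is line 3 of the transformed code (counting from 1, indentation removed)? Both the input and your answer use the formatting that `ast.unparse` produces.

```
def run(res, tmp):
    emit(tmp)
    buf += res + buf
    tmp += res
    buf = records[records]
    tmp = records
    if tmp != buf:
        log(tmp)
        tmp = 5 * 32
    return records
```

Transformed code:
def run(res, tmp):
    emit(tmp)
    buf = buf + (res + buf)
    tmp = tmp + res
    buf = records[records]
    tmp = records
    if tmp != buf:
        log(tmp)
        tmp = 5 * 32
    return records

buf = buf + (res + buf)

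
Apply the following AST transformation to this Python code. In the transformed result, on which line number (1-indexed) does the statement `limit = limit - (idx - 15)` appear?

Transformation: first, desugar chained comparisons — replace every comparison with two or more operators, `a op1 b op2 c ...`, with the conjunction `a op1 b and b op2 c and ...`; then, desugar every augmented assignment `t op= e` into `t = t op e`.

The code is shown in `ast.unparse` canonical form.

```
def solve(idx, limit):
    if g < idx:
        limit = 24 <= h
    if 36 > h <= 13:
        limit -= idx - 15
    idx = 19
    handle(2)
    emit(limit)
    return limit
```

5

Transformed code:
def solve(idx, limit):
    if g < idx:
        limit = 24 <= h
    if 36 > h and h <= 13:
        limit = limit - (idx - 15)
    idx = 19
    handle(2)
    emit(limit)
    return limit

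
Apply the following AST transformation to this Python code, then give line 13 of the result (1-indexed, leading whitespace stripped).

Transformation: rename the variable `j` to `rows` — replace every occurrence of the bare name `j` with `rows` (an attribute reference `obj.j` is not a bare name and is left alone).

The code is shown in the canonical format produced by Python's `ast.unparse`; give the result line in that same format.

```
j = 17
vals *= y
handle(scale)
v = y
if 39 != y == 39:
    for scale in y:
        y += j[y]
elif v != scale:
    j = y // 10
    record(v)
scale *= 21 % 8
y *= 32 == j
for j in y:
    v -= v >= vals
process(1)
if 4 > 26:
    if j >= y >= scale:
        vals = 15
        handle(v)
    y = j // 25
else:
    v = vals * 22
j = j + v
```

for rows in y:

Transformed code:
rows = 17
vals *= y
handle(scale)
v = y
if 39 != y == 39:
    for scale in y:
        y += rows[y]
elif v != scale:
    rows = y // 10
    record(v)
scale *= 21 % 8
y *= 32 == rows
for rows in y:
    v -= v >= vals
process(1)
if 4 > 26:
    if rows >= y >= scale:
        vals = 15
        handle(v)
    y = rows // 25
else:
    v = vals * 22
rows = rows + v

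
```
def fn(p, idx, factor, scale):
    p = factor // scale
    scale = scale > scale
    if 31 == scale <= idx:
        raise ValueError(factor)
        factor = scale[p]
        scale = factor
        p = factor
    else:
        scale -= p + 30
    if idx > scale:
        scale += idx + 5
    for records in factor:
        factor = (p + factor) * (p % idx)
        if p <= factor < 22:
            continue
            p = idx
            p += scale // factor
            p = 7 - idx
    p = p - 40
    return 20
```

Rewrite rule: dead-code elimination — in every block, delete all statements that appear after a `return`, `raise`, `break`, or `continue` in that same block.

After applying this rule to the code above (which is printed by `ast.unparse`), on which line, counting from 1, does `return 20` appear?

15

Transformed code:
def fn(p, idx, factor, scale):
    p = factor // scale
    scale = scale > scale
    if 31 == scale <= idx:
        raise ValueError(factor)
    else:
        scale -= p + 30
    if idx > scale:
        scale += idx + 5
    for records in factor:
        factor = (p + factor) * (p % idx)
        if p <= factor < 22:
            continue
    p = p - 40
    return 20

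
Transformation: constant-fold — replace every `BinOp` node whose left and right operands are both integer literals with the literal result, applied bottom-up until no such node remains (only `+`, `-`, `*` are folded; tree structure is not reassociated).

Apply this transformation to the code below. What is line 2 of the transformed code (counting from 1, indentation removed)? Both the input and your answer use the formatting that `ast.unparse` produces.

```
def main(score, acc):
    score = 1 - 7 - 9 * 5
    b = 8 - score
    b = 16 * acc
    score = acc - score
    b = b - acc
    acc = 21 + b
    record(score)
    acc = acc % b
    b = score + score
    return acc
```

Transformed code:
def main(score, acc):
    score = -51
    b = 8 - score
    b = 16 * acc
    score = acc - score
    b = b - acc
    acc = 21 + b
    record(score)
    acc = acc % b
    b = score + score
    return acc

score = -51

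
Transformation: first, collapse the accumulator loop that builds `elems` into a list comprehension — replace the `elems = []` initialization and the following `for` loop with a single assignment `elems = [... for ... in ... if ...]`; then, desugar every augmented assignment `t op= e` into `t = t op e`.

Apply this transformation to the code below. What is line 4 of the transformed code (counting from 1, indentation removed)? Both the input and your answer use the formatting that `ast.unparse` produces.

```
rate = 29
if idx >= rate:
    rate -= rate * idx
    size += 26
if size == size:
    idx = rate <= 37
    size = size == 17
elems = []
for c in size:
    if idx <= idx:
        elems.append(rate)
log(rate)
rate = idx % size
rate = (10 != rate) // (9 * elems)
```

size = size + 26

Transformed code:
rate = 29
if idx >= rate:
    rate = rate - rate * idx
    size = size + 26
if size == size:
    idx = rate <= 37
    size = size == 17
elems = [rate for c in size if idx <= idx]
log(rate)
rate = idx % size
rate = (10 != rate) // (9 * elems)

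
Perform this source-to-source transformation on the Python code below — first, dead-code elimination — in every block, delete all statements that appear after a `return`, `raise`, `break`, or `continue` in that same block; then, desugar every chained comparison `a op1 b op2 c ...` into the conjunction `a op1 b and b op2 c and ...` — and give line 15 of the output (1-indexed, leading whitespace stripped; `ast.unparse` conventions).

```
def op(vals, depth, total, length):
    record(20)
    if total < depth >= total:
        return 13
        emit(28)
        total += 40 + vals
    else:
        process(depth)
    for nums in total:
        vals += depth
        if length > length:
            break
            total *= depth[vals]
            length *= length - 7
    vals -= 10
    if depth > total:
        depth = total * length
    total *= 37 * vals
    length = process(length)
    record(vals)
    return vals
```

length = process(length)

Transformed code:
def op(vals, depth, total, length):
    record(20)
    if total < depth and depth >= total:
        return 13
    else:
        process(depth)
    for nums in total:
        vals += depth
        if length > length:
            break
    vals -= 10
    if depth > total:
        depth = total * length
    total *= 37 * vals
    length = process(length)
    record(vals)
    return vals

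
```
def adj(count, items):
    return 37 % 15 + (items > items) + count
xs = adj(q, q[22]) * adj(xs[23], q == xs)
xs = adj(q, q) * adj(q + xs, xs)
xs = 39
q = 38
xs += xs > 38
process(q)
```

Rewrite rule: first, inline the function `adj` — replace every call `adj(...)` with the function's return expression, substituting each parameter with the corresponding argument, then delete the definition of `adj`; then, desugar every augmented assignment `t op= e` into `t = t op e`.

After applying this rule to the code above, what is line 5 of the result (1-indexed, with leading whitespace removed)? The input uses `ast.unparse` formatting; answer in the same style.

Transformed code:
xs = (37 % 15 + (q[22] > q[22]) + q) * (37 % 15 + ((q == xs) > (q == xs)) + xs[23])
xs = (37 % 15 + (q > q) + q) * (37 % 15 + (xs > xs) + (q + xs))
xs = 39
q = 38
xs = xs + (xs > 38)
process(q)

xs = xs + (xs > 38)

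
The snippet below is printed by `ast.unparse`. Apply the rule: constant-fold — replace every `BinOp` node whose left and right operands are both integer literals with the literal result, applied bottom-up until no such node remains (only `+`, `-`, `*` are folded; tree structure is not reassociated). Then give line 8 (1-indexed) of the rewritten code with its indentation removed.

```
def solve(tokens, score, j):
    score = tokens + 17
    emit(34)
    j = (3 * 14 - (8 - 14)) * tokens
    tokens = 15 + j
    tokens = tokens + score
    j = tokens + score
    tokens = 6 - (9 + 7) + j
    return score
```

tokens = -10 + j

Transformed code:
def solve(tokens, score, j):
    score = tokens + 17
    emit(34)
    j = 48 * tokens
    tokens = 15 + j
    tokens = tokens + score
    j = tokens + score
    tokens = -10 + j
    return score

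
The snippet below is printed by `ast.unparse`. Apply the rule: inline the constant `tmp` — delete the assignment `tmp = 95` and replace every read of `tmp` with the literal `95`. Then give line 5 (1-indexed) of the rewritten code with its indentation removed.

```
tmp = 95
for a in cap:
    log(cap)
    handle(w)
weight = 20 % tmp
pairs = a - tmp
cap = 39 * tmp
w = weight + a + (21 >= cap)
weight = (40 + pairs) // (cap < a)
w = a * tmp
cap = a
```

Transformed code:
for a in cap:
    log(cap)
    handle(w)
weight = 20 % 95
pairs = a - 95
cap = 39 * 95
w = weight + a + (21 >= cap)
weight = (40 + pairs) // (cap < a)
w = a * 95
cap = a

pairs = a - 95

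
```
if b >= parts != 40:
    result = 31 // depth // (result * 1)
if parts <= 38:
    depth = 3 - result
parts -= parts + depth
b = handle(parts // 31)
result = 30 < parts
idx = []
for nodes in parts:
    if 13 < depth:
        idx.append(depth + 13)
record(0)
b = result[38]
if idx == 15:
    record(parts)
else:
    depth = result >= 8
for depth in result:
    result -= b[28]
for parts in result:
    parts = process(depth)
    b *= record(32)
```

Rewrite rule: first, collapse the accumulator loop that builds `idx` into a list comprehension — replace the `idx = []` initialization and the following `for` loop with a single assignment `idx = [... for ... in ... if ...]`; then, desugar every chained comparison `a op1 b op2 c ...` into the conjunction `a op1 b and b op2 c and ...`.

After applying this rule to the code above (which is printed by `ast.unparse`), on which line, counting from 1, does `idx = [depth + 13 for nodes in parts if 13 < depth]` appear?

8

Transformed code:
if b >= parts and parts != 40:
    result = 31 // depth // (result * 1)
if parts <= 38:
    depth = 3 - result
parts -= parts + depth
b = handle(parts // 31)
result = 30 < parts
idx = [depth + 13 for nodes in parts if 13 < depth]
record(0)
b = result[38]
if idx == 15:
    record(parts)
else:
    depth = result >= 8
for depth in result:
    result -= b[28]
for parts in result:
    parts = process(depth)
    b *= record(32)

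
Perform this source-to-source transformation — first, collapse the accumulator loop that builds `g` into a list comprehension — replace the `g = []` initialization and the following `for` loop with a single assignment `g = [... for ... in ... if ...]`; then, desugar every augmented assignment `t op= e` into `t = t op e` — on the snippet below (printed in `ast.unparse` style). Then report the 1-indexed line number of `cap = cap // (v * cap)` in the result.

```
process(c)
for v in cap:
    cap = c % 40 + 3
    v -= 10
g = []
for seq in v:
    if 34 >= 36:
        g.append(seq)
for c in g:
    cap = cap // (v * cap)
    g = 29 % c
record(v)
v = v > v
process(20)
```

Transformed code:
process(c)
for v in cap:
    cap = c % 40 + 3
    v = v - 10
g = [seq for seq in v if 34 >= 36]
for c in g:
    cap = cap // (v * cap)
    g = 29 % c
record(v)
v = v > v
process(20)

7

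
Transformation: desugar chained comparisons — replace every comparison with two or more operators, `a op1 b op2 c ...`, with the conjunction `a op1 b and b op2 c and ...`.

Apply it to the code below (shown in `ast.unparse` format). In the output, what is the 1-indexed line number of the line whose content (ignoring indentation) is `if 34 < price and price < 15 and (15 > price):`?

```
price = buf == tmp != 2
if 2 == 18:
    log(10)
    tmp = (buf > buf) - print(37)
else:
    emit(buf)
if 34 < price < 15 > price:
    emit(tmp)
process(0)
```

Transformed code:
price = buf == tmp and tmp != 2
if 2 == 18:
    log(10)
    tmp = (buf > buf) - print(37)
else:
    emit(buf)
if 34 < price and price < 15 and (15 > price):
    emit(tmp)
process(0)

7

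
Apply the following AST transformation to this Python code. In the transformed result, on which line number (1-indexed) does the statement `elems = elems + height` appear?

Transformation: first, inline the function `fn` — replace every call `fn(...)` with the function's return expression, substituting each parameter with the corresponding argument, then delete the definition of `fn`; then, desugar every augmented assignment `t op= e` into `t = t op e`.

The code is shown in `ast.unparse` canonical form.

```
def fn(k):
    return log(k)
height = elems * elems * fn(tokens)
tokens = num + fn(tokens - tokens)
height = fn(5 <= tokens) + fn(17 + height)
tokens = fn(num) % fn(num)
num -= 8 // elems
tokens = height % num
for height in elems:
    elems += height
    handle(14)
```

Transformed code:
height = elems * elems * log(tokens)
tokens = num + log(tokens - tokens)
height = log(5 <= tokens) + log(17 + height)
tokens = log(num) % log(num)
num = num - 8 // elems
tokens = height % num
for height in elems:
    elems = elems + height
    handle(14)

8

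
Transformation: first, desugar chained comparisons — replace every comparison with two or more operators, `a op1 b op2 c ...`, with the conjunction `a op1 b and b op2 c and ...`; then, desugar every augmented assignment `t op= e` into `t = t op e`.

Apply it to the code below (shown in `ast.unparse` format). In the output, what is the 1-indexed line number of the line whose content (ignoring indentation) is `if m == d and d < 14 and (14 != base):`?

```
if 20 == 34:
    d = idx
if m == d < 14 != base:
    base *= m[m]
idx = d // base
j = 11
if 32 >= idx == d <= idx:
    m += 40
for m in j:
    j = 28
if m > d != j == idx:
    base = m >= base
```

Transformed code:
if 20 == 34:
    d = idx
if m == d and d < 14 and (14 != base):
    base = base * m[m]
idx = d // base
j = 11
if 32 >= idx and idx == d and (d <= idx):
    m = m + 40
for m in j:
    j = 28
if m > d and d != j and (j == idx):
    base = m >= base

3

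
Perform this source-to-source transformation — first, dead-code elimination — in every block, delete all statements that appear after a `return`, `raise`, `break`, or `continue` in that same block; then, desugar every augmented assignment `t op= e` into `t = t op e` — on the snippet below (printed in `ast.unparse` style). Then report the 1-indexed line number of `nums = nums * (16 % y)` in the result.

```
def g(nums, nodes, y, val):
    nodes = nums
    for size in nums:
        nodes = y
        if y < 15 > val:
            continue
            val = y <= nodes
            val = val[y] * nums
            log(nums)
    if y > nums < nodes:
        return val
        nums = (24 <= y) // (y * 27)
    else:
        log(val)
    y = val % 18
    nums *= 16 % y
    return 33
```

12

Transformed code:
def g(nums, nodes, y, val):
    nodes = nums
    for size in nums:
        nodes = y
        if y < 15 > val:
            continue
    if y > nums < nodes:
        return val
    else:
        log(val)
    y = val % 18
    nums = nums * (16 % y)
    return 33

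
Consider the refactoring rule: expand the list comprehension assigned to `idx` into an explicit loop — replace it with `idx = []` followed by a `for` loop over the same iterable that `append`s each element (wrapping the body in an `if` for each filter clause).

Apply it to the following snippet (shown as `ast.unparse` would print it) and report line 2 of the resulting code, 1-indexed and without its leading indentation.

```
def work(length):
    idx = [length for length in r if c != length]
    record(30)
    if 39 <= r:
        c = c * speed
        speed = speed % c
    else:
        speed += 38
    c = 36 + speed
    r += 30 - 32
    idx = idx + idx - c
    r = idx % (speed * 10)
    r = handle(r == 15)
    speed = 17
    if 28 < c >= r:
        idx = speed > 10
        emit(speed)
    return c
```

Transformed code:
def work(length):
    idx = []
    for length in r:
        if c != length:
            idx.append(length)
    record(30)
    if 39 <= r:
        c = c * speed
        speed = speed % c
    else:
        speed += 38
    c = 36 + speed
    r += 30 - 32
    idx = idx + idx - c
    r = idx % (speed * 10)
    r = handle(r == 15)
    speed = 17
    if 28 < c >= r:
        idx = speed > 10
        emit(speed)
    return c

idx = []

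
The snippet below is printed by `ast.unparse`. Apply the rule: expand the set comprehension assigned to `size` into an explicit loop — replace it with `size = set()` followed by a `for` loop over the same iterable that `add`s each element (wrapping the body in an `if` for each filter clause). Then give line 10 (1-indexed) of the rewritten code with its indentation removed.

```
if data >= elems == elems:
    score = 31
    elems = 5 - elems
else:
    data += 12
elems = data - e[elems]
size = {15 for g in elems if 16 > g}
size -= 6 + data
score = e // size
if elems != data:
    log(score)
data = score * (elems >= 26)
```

size.add(15)

Transformed code:
if data >= elems == elems:
    score = 31
    elems = 5 - elems
else:
    data += 12
elems = data - e[elems]
size = set()
for g in elems:
    if 16 > g:
        size.add(15)
size -= 6 + data
score = e // size
if elems != data:
    log(score)
data = score * (elems >= 26)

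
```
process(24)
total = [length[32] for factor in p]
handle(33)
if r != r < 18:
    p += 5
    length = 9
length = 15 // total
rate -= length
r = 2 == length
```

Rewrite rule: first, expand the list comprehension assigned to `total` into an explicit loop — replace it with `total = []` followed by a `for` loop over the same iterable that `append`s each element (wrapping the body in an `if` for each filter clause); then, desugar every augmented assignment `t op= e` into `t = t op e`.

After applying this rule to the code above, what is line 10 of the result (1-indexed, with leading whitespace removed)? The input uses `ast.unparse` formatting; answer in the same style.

rate = rate - length

Transformed code:
process(24)
total = []
for factor in p:
    total.append(length[32])
handle(33)
if r != r < 18:
    p = p + 5
    length = 9
length = 15 // total
rate = rate - length
r = 2 == length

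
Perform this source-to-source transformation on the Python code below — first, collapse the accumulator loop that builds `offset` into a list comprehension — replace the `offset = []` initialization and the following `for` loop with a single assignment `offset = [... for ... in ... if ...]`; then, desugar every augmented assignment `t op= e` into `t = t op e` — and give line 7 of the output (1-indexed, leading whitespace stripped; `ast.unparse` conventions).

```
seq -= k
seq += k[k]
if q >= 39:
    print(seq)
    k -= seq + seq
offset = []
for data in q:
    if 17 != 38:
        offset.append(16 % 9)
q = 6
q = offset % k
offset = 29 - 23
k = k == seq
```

Transformed code:
seq = seq - k
seq = seq + k[k]
if q >= 39:
    print(seq)
    k = k - (seq + seq)
offset = [16 % 9 for data in q if 17 != 38]
q = 6
q = offset % k
offset = 29 - 23
k = k == seq

q = 6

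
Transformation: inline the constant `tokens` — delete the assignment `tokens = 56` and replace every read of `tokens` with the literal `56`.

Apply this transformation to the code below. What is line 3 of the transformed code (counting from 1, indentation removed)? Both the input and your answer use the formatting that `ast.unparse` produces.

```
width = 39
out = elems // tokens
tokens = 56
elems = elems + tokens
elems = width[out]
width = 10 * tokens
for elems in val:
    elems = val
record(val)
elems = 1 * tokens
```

Transformed code:
width = 39
out = elems // 56
elems = elems + 56
elems = width[out]
width = 10 * 56
for elems in val:
    elems = val
record(val)
elems = 1 * 56

elems = elems + 56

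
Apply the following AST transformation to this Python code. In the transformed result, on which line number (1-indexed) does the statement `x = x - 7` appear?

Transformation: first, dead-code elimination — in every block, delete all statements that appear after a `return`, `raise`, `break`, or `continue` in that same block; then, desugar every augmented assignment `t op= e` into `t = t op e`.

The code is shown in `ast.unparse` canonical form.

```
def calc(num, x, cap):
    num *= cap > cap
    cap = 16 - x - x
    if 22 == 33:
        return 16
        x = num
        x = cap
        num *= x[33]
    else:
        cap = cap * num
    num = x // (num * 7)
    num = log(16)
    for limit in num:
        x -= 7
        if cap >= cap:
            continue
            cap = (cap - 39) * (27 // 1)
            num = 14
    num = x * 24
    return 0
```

Transformed code:
def calc(num, x, cap):
    num = num * (cap > cap)
    cap = 16 - x - x
    if 22 == 33:
        return 16
    else:
        cap = cap * num
    num = x // (num * 7)
    num = log(16)
    for limit in num:
        x = x - 7
        if cap >= cap:
            continue
    num = x * 24
    return 0

11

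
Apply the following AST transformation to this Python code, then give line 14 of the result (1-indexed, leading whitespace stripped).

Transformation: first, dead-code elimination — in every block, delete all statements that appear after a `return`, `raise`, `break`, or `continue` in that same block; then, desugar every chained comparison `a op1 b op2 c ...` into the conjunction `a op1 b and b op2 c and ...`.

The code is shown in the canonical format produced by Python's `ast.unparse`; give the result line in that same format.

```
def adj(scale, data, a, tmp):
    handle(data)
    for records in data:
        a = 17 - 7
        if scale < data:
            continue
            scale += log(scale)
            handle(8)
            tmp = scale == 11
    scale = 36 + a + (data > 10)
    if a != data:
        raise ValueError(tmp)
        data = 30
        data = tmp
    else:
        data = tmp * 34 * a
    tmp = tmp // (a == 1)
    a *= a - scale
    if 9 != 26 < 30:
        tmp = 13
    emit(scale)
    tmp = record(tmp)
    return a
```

Transformed code:
def adj(scale, data, a, tmp):
    handle(data)
    for records in data:
        a = 17 - 7
        if scale < data:
            continue
    scale = 36 + a + (data > 10)
    if a != data:
        raise ValueError(tmp)
    else:
        data = tmp * 34 * a
    tmp = tmp // (a == 1)
    a *= a - scale
    if 9 != 26 and 26 < 30:
        tmp = 13
    emit(scale)
    tmp = record(tmp)
    return a

if 9 != 26 and 26 < 30:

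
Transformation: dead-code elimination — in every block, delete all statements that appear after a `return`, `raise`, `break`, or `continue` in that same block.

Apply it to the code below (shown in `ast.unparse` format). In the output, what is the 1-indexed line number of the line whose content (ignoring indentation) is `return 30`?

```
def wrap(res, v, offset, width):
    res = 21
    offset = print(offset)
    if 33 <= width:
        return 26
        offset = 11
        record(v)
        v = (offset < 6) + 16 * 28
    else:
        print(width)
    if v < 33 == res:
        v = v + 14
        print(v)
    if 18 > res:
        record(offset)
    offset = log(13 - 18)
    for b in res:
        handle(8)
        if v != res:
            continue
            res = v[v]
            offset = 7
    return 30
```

18

Transformed code:
def wrap(res, v, offset, width):
    res = 21
    offset = print(offset)
    if 33 <= width:
        return 26
    else:
        print(width)
    if v < 33 == res:
        v = v + 14
        print(v)
    if 18 > res:
        record(offset)
    offset = log(13 - 18)
    for b in res:
        handle(8)
        if v != res:
            continue
    return 30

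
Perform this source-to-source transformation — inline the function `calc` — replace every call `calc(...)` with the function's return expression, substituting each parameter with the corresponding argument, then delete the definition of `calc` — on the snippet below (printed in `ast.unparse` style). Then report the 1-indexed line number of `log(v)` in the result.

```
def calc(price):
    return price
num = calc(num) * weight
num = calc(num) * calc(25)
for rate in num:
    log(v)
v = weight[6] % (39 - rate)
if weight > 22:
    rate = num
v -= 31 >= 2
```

4

Transformed code:
num = num * weight
num = num * 25
for rate in num:
    log(v)
v = weight[6] % (39 - rate)
if weight > 22:
    rate = num
v -= 31 >= 2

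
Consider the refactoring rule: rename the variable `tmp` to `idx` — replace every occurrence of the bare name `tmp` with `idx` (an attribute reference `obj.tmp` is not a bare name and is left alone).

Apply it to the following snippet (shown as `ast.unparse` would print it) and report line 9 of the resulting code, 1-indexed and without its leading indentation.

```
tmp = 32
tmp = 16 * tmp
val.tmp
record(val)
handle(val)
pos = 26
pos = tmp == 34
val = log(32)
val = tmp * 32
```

val = idx * 32

Transformed code:
idx = 32
idx = 16 * idx
val.tmp
record(val)
handle(val)
pos = 26
pos = idx == 34
val = log(32)
val = idx * 32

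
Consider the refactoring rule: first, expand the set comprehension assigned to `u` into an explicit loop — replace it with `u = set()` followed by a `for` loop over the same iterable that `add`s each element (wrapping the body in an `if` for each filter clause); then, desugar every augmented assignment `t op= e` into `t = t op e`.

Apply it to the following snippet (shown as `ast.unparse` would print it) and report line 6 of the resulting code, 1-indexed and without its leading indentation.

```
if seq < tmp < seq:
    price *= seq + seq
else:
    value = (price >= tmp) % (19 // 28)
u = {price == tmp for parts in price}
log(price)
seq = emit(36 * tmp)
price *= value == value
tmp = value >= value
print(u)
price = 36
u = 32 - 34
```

Transformed code:
if seq < tmp < seq:
    price = price * (seq + seq)
else:
    value = (price >= tmp) % (19 // 28)
u = set()
for parts in price:
    u.add(price == tmp)
log(price)
seq = emit(36 * tmp)
price = price * (value == value)
tmp = value >= value
print(u)
price = 36
u = 32 - 34

for parts in price:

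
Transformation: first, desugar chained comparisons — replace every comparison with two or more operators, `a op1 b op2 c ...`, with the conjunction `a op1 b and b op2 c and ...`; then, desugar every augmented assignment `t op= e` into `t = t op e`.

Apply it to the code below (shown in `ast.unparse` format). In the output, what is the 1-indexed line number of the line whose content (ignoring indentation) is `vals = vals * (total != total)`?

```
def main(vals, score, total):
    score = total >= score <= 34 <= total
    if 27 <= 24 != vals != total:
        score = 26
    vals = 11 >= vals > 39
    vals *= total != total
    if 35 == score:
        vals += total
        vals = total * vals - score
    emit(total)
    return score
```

Transformed code:
def main(vals, score, total):
    score = total >= score and score <= 34 and (34 <= total)
    if 27 <= 24 and 24 != vals and (vals != total):
        score = 26
    vals = 11 >= vals and vals > 39
    vals = vals * (total != total)
    if 35 == score:
        vals = vals + total
        vals = total * vals - score
    emit(total)
    return score

6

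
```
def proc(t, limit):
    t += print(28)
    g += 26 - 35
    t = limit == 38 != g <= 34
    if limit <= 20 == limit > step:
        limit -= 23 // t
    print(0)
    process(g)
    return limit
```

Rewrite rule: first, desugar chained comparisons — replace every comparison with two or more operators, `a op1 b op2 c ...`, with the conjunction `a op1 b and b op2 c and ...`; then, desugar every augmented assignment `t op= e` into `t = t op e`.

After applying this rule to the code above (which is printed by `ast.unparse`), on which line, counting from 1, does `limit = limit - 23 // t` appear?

6

Transformed code:
def proc(t, limit):
    t = t + print(28)
    g = g + (26 - 35)
    t = limit == 38 and 38 != g and (g <= 34)
    if limit <= 20 and 20 == limit and (limit > step):
        limit = limit - 23 // t
    print(0)
    process(g)
    return limit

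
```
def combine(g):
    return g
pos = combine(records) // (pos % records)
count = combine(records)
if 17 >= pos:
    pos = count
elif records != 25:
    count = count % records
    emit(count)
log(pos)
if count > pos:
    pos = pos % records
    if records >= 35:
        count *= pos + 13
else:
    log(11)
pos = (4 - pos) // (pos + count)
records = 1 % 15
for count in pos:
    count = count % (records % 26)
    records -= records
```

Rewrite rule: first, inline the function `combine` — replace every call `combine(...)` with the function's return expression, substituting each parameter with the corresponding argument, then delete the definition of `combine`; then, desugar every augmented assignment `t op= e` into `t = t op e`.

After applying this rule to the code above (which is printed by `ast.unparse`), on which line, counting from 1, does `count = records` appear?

Transformed code:
pos = records // (pos % records)
count = records
if 17 >= pos:
    pos = count
elif records != 25:
    count = count % records
    emit(count)
log(pos)
if count > pos:
    pos = pos % records
    if records >= 35:
        count = count * (pos + 13)
else:
    log(11)
pos = (4 - pos) // (pos + count)
records = 1 % 15
for count in pos:
    count = count % (records % 26)
    records = records - records

2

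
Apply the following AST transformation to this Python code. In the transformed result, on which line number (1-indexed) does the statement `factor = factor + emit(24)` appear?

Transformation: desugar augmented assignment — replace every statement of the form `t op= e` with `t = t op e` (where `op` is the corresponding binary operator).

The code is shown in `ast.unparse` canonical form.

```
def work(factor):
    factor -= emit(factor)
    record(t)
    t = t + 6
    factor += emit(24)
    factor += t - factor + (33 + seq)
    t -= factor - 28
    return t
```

Transformed code:
def work(factor):
    factor = factor - emit(factor)
    record(t)
    t = t + 6
    factor = factor + emit(24)
    factor = factor + (t - factor + (33 + seq))
    t = t - (factor - 28)
    return t

5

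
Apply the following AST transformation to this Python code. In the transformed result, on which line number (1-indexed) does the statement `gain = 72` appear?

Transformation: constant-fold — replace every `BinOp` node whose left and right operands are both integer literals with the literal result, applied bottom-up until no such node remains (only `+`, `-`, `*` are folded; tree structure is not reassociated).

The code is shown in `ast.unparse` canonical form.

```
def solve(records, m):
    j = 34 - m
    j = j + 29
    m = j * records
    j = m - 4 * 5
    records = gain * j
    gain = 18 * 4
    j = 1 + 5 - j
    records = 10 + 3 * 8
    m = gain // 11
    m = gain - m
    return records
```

Transformed code:
def solve(records, m):
    j = 34 - m
    j = j + 29
    m = j * records
    j = m - 20
    records = gain * j
    gain = 72
    j = 6 - j
    records = 34
    m = gain // 11
    m = gain - m
    return records

7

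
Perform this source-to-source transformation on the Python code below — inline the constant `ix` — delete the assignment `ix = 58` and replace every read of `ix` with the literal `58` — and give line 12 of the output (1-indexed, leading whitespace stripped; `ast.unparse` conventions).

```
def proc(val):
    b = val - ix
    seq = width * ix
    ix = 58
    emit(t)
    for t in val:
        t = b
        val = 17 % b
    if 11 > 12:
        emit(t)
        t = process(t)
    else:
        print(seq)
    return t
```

print(seq)

Transformed code:
def proc(val):
    b = val - 58
    seq = width * 58
    emit(t)
    for t in val:
        t = b
        val = 17 % b
    if 11 > 12:
        emit(t)
        t = process(t)
    else:
        print(seq)
    return t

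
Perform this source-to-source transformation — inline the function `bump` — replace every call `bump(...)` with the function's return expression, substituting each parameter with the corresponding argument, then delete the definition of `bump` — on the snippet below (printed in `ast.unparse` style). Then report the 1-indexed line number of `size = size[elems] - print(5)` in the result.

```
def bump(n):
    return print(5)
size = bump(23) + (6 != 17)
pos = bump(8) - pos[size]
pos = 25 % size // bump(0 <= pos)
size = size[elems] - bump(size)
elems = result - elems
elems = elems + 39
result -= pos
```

Transformed code:
size = print(5) + (6 != 17)
pos = print(5) - pos[size]
pos = 25 % size // print(5)
size = size[elems] - print(5)
elems = result - elems
elems = elems + 39
result -= pos

4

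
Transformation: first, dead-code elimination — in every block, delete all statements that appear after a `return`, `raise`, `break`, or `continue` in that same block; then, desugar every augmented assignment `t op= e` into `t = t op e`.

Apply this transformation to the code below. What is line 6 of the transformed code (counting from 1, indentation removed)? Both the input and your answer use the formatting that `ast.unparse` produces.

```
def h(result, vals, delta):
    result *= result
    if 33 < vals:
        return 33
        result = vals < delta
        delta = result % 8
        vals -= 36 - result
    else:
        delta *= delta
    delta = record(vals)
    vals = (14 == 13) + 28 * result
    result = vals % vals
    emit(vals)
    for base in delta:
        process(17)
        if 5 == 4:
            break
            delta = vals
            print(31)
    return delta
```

Transformed code:
def h(result, vals, delta):
    result = result * result
    if 33 < vals:
        return 33
    else:
        delta = delta * delta
    delta = record(vals)
    vals = (14 == 13) + 28 * result
    result = vals % vals
    emit(vals)
    for base in delta:
        process(17)
        if 5 == 4:
            break
    return delta

delta = delta * delta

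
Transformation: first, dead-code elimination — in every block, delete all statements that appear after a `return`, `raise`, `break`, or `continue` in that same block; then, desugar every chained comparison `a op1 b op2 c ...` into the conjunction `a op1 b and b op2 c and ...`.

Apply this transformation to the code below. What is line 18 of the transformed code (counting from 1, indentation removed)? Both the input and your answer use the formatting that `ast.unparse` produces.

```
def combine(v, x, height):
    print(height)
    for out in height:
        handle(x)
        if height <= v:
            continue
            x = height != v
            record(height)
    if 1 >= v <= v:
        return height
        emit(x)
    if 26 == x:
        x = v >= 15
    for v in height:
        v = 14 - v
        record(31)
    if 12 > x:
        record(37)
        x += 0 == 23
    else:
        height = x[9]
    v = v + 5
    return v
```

Transformed code:
def combine(v, x, height):
    print(height)
    for out in height:
        handle(x)
        if height <= v:
            continue
    if 1 >= v and v <= v:
        return height
    if 26 == x:
        x = v >= 15
    for v in height:
        v = 14 - v
        record(31)
    if 12 > x:
        record(37)
        x += 0 == 23
    else:
        height = x[9]
    v = v + 5
    return v

height = x[9]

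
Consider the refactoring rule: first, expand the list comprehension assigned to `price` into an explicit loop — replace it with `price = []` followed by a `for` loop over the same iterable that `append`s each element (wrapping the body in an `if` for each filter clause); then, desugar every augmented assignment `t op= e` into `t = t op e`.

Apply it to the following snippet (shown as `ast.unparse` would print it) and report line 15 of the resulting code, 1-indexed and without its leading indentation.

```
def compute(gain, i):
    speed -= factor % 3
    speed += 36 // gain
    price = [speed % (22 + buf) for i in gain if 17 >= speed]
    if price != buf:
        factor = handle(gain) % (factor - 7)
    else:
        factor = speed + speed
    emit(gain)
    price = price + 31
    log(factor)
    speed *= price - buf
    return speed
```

Transformed code:
def compute(gain, i):
    speed = speed - factor % 3
    speed = speed + 36 // gain
    price = []
    for i in gain:
        if 17 >= speed:
            price.append(speed % (22 + buf))
    if price != buf:
        factor = handle(gain) % (factor - 7)
    else:
        factor = speed + speed
    emit(gain)
    price = price + 31
    log(factor)
    speed = speed * (price - buf)
    return speed

speed = speed * (price - buf)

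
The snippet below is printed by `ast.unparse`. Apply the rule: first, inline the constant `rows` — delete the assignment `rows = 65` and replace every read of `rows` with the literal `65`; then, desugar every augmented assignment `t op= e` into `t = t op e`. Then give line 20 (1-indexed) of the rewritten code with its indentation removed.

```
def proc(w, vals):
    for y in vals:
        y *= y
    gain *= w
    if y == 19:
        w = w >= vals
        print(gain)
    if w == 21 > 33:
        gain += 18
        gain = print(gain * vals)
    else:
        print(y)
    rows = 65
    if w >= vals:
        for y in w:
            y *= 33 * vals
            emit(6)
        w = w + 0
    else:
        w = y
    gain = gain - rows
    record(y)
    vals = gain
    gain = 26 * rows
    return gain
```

gain = gain - 65

Transformed code:
def proc(w, vals):
    for y in vals:
        y = y * y
    gain = gain * w
    if y == 19:
        w = w >= vals
        print(gain)
    if w == 21 > 33:
        gain = gain + 18
        gain = print(gain * vals)
    else:
        print(y)
    if w >= vals:
        for y in w:
            y = y * (33 * vals)
            emit(6)
        w = w + 0
    else:
        w = y
    gain = gain - 65
    record(y)
    vals = gain
    gain = 26 * 65
    return gain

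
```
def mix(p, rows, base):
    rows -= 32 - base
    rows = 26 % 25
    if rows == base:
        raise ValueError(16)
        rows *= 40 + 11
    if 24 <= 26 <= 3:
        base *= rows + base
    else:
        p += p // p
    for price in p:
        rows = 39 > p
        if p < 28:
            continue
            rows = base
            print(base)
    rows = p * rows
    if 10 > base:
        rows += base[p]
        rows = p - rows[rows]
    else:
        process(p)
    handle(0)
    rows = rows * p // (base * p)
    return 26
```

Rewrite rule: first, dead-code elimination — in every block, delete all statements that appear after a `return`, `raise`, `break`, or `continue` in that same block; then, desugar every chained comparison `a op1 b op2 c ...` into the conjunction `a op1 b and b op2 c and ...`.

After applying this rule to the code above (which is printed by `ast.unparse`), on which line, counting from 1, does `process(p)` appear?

Transformed code:
def mix(p, rows, base):
    rows -= 32 - base
    rows = 26 % 25
    if rows == base:
        raise ValueError(16)
    if 24 <= 26 and 26 <= 3:
        base *= rows + base
    else:
        p += p // p
    for price in p:
        rows = 39 > p
        if p < 28:
            continue
    rows = p * rows
    if 10 > base:
        rows += base[p]
        rows = p - rows[rows]
    else:
        process(p)
    handle(0)
    rows = rows * p // (base * p)
    return 26

19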